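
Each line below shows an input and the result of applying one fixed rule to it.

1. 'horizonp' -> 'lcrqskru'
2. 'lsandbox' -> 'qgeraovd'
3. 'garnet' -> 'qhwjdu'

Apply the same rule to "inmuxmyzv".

xapbcylqp

The transformation: move the first 3 characters to the end (rotate left by 3), then shift every letter 3 places forward in the alphabet (wrapping around).
For "inmuxmyzv", step one produces "uxmyzvinm"; step two turns that into "xapbcylqp".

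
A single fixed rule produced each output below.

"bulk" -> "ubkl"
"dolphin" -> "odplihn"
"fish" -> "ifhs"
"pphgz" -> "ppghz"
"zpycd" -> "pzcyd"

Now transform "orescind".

In each case the input is transformed by: swap each adjacent pair of characters (1↔2, 3↔4, ...).
On "orescind" that produces "roseicdn".

roseicdn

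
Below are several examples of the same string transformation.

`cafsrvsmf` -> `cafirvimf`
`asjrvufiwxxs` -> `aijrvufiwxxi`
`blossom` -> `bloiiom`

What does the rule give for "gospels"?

goipeli

Rule — replace every "s" with "i".
Applying that to "gospels" gives "goipeli".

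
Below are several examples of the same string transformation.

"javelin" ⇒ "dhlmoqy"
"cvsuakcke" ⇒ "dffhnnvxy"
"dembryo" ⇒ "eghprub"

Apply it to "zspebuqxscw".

efhstvvxzac

Each output is the input with this applied: sort the characters into alphabetical order, then shift every letter 3 places forward in the alphabet (wrapping around).
Applying that to "zspebuqxscw" gives "efhstvvxzac".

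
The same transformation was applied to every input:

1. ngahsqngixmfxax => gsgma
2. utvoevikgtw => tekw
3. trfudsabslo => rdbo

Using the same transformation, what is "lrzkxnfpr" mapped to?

rxp

Each output is the input with this applied: keep one character in every 3, starting at position 2 (positions 2nd, 5th, 8th, ...).
For "lrzkxnfpr" the result is "rxp".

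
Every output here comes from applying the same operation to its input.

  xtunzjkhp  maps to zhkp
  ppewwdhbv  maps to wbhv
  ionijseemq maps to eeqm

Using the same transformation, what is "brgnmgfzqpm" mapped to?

fpqm

What's happening: swap each adjacent pair of characters (1↔2, 3↔4, ...), then keep only the last 4 characters.
Starting from "brgnmgfzqpm": after the first operation, "rbnggmzfpqm"; after the second, "fpqm".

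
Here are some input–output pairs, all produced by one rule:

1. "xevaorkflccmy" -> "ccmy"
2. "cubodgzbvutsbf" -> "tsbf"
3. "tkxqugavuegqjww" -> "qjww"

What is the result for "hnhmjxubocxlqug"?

Each output is the input with this applied: keep only the last 4 characters.
Applying that to "hnhmjxubocxlqug" gives "lqug".

lqug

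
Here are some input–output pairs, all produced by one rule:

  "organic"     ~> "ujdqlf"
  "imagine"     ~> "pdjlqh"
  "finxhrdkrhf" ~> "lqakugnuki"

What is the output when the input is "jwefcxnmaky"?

The pattern: delete the first character, then shift every letter 3 places forward in the alphabet (wrapping around).
Applying that to "jwefcxnmaky" gives "zhifaqpdnb".
(Check on "imagine": → "magine" → "pdjlqh" ✓)

zhifaqpdnb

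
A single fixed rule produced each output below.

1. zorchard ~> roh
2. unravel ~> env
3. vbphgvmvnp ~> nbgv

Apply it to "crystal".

Each output is the input with this applied: move the last 2 characters to the front (rotate right by 2), then keep one character in every 3, starting at position 1 (positions 1st, 4th, 7th, ...).
"crystal" → "alcryst" → "art".

art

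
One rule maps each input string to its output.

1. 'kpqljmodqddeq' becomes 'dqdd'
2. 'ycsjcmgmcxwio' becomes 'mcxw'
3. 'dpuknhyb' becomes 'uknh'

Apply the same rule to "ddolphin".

Looking at the pairs, the operation is to move the last 2 characters to the front (rotate right by 2), then keep only the last 4 characters.
Starting from "ddolphin": after the first operation, "inddolph"; after the second, "olph".

olph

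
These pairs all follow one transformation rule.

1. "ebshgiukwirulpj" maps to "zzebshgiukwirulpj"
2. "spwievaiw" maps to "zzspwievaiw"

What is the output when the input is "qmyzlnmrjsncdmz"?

Looking at the pairs, the operation is to prepend "zz".
On "qmyzlnmrjsncdmz" that produces "zzqmyzlnmrjsncdmz".

zzqmyzlnmrjsncdmz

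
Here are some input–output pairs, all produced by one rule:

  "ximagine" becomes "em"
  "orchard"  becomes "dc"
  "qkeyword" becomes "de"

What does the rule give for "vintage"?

What's happening: move the last 3 characters to the front (rotate right by 3), then keep one character in every 3, starting at position 3 (positions 3rd, 6th, 9th, ...).
Working it through for "vintage": intermediate "agevint", final "en".

en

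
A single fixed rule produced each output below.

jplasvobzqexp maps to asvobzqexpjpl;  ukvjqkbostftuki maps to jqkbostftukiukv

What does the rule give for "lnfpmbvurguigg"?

Each output is the input with this applied: move the first 3 characters to the end (rotate left by 3).
"lnfpmbvurguigg" → "pmbvurguigglnf".

pmbvurguigglnf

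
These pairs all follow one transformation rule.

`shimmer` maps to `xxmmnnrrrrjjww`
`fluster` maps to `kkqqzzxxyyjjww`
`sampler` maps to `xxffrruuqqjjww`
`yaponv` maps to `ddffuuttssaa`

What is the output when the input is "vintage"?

In each case the input is transformed by: double every character, then shift every letter 5 places forward in the alphabet (wrapping around).
Starting from "vintage": after the first operation, "vviinnttaaggee"; after the second, "aannssyyfflljj".

aannssyyfflljj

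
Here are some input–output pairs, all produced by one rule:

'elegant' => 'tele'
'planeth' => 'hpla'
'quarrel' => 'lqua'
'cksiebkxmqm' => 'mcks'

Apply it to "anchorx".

xanc

Looking at the pairs, the operation is to move the last character to the front, then keep only the first 4 characters.
Working it through for "anchorx": intermediate "xanchor", final "xanc".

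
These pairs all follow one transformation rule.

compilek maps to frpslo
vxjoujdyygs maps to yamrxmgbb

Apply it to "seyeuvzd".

vhbhxy

Rule — shift every letter 3 places forward in the alphabet (wrapping around), then delete the last 2 characters.
For "seyeuvzd", step one produces "vhbhxycg"; step two turns that into "vhbhxy".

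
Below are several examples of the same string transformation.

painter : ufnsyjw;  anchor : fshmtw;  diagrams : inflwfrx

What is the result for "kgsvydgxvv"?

The transformation: shift every letter 5 places forward in the alphabet (wrapping around).
On "kgsvydgxvv" that produces "plxadilcaa".

plxadilcaa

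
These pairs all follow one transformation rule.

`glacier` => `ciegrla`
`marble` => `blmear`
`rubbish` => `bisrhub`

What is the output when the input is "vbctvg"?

tvvgbc

The rule is to swap the first and last characters, then move the first 3 characters to the end (rotate left by 3).
Working it through for "vbctvg": intermediate "gbctvv", final "tvvgbc".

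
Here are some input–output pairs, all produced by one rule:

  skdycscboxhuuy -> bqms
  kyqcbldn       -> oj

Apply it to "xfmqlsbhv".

In each case the input is transformed by: shift every letter 2 places backward in the alphabet (wrapping around), then keep one character in every 3, starting at position 3 (positions 3rd, 6th, 9th, ...).
Applying both steps to "xfmqlsbhv": "vdkojqzft", then "kqt".

kqt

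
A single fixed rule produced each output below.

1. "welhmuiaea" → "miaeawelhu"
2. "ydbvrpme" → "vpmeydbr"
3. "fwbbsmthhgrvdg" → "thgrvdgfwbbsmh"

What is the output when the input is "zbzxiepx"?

xepxzbzi

Rule — swap the front and back halves of the string, then swap the first and last characters.
On "zbzxiepx" that produces "xepxzbzi".
(Check on "fwbbsmthhgrvdg": → "hhgrvdgfwbbsmt" → "thgrvdgfwbbsmh" ✓)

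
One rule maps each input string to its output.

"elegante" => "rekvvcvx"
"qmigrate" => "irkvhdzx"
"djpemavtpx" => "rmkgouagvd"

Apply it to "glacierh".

Each output is the input with this applied: swap the front and back halves of the string, then shift every letter 9 places backward in the alphabet (wrapping around).
On "glacierh": the first step gives "ierhglac", and the second then gives "zviyxcrt".

zviyxcrt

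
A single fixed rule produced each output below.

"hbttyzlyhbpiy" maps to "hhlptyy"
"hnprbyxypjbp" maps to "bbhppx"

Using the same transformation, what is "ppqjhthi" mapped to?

hhpq

The transformation: keep every other character starting from the first (positions 1st, 3rd, 5th, ...), then sort the characters into alphabetical order.
Doing the same to "ppqjhthi": "hhpq".
(Check on "hnprbyxypjbp": → "hpbxpb" → "bbhppx" ✓)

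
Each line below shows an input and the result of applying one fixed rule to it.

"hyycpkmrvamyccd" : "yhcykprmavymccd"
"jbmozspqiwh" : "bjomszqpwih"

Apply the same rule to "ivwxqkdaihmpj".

Each output is the input with this applied: swap each adjacent pair of characters (1↔2, 3↔4, ...).
"ivwxqkdaihmpj" → "vixwkqadhipmj".

vixwkqadhipmj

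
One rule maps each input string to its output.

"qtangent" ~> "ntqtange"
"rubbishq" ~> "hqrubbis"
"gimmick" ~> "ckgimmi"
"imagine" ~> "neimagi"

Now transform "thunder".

Looking at the pairs, the operation is to move the last 2 characters to the front (rotate right by 2).
On "thunder" that produces "erthund".

erthund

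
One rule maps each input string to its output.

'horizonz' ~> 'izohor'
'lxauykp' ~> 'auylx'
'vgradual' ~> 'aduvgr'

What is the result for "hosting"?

stiho

The pattern: delete the last 2 characters, then move the last 3 characters to the front (rotate right by 3).
Working it through for "hosting": intermediate "hosti", final "stiho".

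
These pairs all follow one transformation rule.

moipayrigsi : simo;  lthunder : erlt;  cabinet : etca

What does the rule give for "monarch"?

In each case the input is transformed by: move the last 2 characters to the front (rotate right by 2), then keep only the first 4 characters.
"monarch" → "chmonar" → "chmo".
(Check on "cabinet": → "etcabin" → "etca" ✓)

chmo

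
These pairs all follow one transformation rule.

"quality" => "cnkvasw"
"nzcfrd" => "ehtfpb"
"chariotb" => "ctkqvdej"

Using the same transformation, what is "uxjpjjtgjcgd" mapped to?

The pattern: move the first 2 characters to the end (rotate left by 2), then shift every letter 2 places forward in the alphabet (wrapping around).
Applying both steps to "uxjpjjtgjcgd": "jpjjtgjcgdux", then "lrllvileifwz".

lrllvileifwz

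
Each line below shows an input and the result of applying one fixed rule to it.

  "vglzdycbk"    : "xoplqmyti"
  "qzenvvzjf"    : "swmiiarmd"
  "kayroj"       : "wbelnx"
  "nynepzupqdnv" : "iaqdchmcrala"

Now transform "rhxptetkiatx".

Rule — shift every letter 13 places forward in the alphabet (wrapping around) — i.e. ROT13, then reverse the string.
On "rhxptetkiatx": the first step gives "eukcgrgxvngk", and the second then gives "kgnvxgrgckue".

kgnvxgrgckue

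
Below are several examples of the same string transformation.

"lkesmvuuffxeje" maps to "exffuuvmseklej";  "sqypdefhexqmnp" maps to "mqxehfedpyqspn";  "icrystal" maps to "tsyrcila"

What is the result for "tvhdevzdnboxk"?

The transformation: move the last 2 characters to the front (rotate right by 2), then reverse the string.
For "tvhdevzdnboxk", step one produces "xktvhdevzdnbo"; step two turns that into "obndzvedhvtkx".

obndzvedhvtkx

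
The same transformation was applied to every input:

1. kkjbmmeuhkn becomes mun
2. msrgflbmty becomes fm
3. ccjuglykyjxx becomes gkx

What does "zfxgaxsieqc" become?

aic

Rule — delete the first 3 characters, then keep one character in every 3, starting at position 2 (positions 2nd, 5th, 8th, ...).
Starting from "zfxgaxsieqc": after the first operation, "gaxsieqc"; after the second, "aic".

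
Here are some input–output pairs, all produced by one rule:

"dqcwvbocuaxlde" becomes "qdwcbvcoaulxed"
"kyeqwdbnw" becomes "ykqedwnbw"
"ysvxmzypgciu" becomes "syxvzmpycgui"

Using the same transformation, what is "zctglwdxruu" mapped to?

Each output is the input with this applied: swap each adjacent pair of characters (1↔2, 3↔4, ...).
Doing the same to "zctglwdxruu": "czgtwlxduru".

czgtwlxduru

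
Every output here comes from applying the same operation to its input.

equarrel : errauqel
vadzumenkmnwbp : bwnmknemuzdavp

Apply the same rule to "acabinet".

enibacat

Rule — move the last character to the front, then reverse the string.
For "acabinet" the result is "enibacat".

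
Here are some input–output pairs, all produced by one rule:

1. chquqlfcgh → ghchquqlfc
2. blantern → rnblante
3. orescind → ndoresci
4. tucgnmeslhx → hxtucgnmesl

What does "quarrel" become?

elquarr

Each output is the input with this applied: move the last 2 characters to the front (rotate right by 2).
"quarrel" → "elquarr".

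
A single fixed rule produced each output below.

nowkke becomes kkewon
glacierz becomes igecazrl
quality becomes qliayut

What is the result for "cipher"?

hecrpi

Each output is the input with this applied: sort the characters into reverse alphabetical order, then move the first 3 characters to the end (rotate left by 3).
Applying that to "cipher" gives "hecrpi".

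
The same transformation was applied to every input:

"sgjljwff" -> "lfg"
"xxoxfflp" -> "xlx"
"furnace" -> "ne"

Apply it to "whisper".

The rule is to move the first 2 characters to the end (rotate left by 2), then keep one character in every 3, starting at position 2 (positions 2nd, 5th, 8th, ...).
Starting from "whisper": after the first operation, "isperwh"; after the second, "sr".

sr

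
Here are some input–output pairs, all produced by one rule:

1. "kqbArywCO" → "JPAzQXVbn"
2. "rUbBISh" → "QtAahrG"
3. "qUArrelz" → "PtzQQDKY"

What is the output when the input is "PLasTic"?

okZRsHB

Looking at the pairs, the operation is to flip the case of every letter, then shift every letter 1 place backward in the alphabet (wrapping around).
"PLasTic" → "plAStIC" → "okZRsHB".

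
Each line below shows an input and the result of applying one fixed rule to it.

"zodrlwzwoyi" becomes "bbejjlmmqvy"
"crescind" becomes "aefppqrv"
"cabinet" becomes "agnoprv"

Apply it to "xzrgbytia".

The transformation: shift every letter 13 places forward in the alphabet (wrapping around) — i.e. ROT13, then sort the characters into alphabetical order.
For "xzrgbytia", step one produces "kmetolgvn"; step two turns that into "egklmnotv".

egklmnotv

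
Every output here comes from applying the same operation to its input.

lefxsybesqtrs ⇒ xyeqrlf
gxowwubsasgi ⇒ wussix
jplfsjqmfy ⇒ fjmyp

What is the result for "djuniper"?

nprj

Rule — move the first 3 characters to the end (rotate left by 3), then keep every other character starting from the first (positions 1st, 3rd, 5th, ...).
So "djuniper" becomes "nprj".
(Check on "gxowwubsasgi": → "wwubsasgigxo" → "wussix" ✓)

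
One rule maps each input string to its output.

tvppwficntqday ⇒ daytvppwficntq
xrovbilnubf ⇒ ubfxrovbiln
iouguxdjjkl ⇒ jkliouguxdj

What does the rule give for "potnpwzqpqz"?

pqzpotnpwzq

Rule — move the last 3 characters to the front (rotate right by 3).
So "potnpwzqpqz" becomes "pqzpotnpwzq".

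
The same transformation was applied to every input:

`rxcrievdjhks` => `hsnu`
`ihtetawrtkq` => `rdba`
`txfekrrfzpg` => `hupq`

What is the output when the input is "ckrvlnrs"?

Looking at the pairs, the operation is to keep one character in every 3, starting at position 2 (positions 2nd, 5th, 8th, ...), then shift every letter 10 places forward in the alphabet (wrapping around).
So "ckrvlnrs" becomes "uvc".

uvc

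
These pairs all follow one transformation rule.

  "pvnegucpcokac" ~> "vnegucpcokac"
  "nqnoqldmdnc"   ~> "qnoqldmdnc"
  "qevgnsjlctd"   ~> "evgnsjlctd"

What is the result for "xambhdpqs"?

The pattern: delete the first character.
For "xambhdpqs" the result is "ambhdpqs".

ambhdpqs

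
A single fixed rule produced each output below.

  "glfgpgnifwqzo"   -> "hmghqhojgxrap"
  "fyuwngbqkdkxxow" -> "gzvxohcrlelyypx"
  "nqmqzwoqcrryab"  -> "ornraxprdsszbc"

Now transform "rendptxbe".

sfoequycf

The rule is to shift every letter 1 place forward in the alphabet (wrapping around).
On "rendptxbe" that produces "sfoequycf".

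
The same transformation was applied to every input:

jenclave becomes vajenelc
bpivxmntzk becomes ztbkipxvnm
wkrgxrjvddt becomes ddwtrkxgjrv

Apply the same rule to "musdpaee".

The rule is to move the last 3 characters to the front (rotate right by 3), then swap each adjacent pair of characters (1↔2, 3↔4, ...).
For "musdpaee", step one produces "aeemusdp"; step two turns that into "eamesupd".

eamesupd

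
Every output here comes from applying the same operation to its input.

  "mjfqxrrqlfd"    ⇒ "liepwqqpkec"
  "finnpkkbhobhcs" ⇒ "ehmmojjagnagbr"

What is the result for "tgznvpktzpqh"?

sfymuojsyopg

The pattern: shift every letter 1 place backward in the alphabet (wrapping around).
So "tgznvpktzpqh" becomes "sfymuojsyopg".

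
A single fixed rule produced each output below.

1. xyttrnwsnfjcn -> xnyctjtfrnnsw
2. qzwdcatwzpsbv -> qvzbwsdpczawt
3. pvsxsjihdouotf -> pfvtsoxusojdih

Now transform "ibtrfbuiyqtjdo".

Looking at the pairs, the operation is to take characters alternately from the front and the back (1st, last, 2nd, 2nd-last, ...).
For "ibtrfbuiyqtjdo" the result is "iobdtjrtfqbyui".

iobdtjrtfqbyui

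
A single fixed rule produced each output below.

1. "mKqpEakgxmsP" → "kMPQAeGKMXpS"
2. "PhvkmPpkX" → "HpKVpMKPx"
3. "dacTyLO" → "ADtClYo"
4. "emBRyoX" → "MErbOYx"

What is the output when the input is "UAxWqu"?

The rule is to flip the case of every letter, then swap each adjacent pair of characters (1↔2, 3↔4, ...).
For "UAxWqu", step one produces "uaXwQU"; step two turns that into "auwXUQ".

auwXUQ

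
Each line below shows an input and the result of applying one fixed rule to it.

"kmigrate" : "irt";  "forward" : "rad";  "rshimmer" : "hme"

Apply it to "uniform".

The transformation: delete the first 2 characters, then keep every other character starting from the first (positions 1st, 3rd, 5th, ...).
Working it through for "uniform": intermediate "iform", final "iom".
(Check on "forward": → "rward" → "rad" ✓)

iom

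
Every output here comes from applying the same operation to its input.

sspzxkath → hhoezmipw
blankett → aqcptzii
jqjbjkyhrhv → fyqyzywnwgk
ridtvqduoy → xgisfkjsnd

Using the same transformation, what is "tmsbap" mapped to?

biqhep

Looking at the pairs, the operation is to swap each adjacent pair of characters (1↔2, 3↔4, ...), then shift every letter 11 places backward in the alphabet (wrapping around).
"tmsbap" → "mtbspa" → "biqhep".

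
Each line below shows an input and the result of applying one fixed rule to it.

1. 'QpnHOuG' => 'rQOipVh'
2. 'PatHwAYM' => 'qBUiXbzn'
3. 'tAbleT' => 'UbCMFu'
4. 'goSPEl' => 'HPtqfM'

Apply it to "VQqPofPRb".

wrRqPGqsC

Rule — flip the case of every letter, then shift every letter 1 place forward in the alphabet (wrapping around).
Working it through for "VQqPofPRb": intermediate "vqQpOFprB", final "wrRqPGqsC".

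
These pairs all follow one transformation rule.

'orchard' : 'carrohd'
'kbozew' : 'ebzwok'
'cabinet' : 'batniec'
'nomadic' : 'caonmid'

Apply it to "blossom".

The pattern: sort the characters into reverse alphabetical order, then move the last 2 characters to the front (rotate right by 2).
"blossom" → "lbssoom".
(Check on "nomadic": → "onmidca" → "caonmid" ✓)

lbssoom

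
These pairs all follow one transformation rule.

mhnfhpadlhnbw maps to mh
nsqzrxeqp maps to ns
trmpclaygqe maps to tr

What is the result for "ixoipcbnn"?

The pattern: keep only the first 2 characters.
For "ixoipcbnn" the result is "ix".

ix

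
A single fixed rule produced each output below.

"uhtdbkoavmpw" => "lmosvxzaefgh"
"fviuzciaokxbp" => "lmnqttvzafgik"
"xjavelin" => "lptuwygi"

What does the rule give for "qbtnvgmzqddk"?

Looking at the pairs, the operation is to sort the characters into alphabetical order, then shift every letter 11 places forward in the alphabet (wrapping around).
For "qbtnvgmzqddk" the result is "moorvxybbegk".

moorvxybbegk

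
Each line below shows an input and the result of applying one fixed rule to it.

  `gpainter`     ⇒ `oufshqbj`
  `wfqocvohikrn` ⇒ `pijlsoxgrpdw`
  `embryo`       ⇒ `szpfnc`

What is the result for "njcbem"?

cfnokd

The rule is to shift every letter 1 place forward in the alphabet (wrapping around), then swap the front and back halves of the string.
Starting from "njcbem": after the first operation, "okdcfn"; after the second, "cfnokd".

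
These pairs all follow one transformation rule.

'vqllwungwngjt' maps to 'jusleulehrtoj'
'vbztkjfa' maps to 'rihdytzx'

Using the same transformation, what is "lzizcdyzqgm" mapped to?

Each output is the input with this applied: move the first 3 characters to the end (rotate left by 3), then shift every letter 2 places backward in the alphabet (wrapping around).
For "lzizcdyzqgm" the result is "xabwxoekjxg".

xabwxoekjxg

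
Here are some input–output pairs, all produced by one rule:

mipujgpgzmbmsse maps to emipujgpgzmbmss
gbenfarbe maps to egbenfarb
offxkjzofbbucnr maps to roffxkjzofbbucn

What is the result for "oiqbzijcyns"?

Looking at the pairs, the operation is to move the last character to the front.
Doing the same to "oiqbzijcyns": "soiqbzijcyn".

soiqbzijcyn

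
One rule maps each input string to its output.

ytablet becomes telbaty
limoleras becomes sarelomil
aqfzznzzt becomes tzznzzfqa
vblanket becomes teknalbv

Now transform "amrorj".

The transformation: reverse the string.
"amrorj" → "jrorma".

jrorma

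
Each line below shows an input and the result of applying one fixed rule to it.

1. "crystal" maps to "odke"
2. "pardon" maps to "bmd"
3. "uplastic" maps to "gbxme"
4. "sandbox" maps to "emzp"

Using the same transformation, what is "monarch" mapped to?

What's happening: shift every letter 12 places forward in the alphabet (wrapping around), then delete the last 3 characters.
"monarch" → "yazmdot" → "yazm".

yazm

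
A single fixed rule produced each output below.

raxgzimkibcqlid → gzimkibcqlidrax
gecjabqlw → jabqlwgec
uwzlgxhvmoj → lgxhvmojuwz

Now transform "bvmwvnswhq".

What's happening: move the first 3 characters to the end (rotate left by 3).
For "bvmwvnswhq" the result is "wvnswhqbvm".

wvnswhqbvm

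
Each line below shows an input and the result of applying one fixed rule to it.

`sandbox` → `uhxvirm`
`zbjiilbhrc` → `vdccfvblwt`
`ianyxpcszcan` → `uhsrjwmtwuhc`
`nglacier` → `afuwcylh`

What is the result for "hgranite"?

Looking at the pairs, the operation is to shift every letter 6 places backward in the alphabet (wrapping around), then move the first character to the end.
Applying both steps to "hgranite": "baluhcny", then "aluhcnyb".

aluhcnyb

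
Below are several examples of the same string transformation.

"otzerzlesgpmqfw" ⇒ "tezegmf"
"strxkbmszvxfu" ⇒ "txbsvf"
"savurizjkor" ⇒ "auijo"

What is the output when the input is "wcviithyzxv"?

cityx

The pattern: keep every other character starting from the second (positions 2nd, 4th, 6th, ...).
Doing the same to "wcviithyzxv": "cityx".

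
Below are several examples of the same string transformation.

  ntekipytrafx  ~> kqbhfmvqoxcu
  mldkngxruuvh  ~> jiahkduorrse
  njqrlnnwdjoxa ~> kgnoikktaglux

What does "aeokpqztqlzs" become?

The pattern: shift every letter 3 places backward in the alphabet (wrapping around).
On "aeokpqztqlzs" that produces "xblhmnwqniwp".

xblhmnwqniwp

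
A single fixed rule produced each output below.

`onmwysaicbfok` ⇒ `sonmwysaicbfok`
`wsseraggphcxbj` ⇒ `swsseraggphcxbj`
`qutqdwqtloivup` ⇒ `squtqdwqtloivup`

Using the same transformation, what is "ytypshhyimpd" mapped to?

sytypshhyimpd

Looking at the pairs, the operation is to prepend "s".
Doing the same to "ytypshhyimpd": "sytypshhyimpd".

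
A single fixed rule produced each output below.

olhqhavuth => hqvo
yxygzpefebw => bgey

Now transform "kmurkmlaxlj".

lrlk

The pattern: keep one character in every 3, starting at position 1 (positions 1st, 4th, 7th, ...), then swap the first and last characters.
"kmurkmlaxlj" → "krll" → "lrlk".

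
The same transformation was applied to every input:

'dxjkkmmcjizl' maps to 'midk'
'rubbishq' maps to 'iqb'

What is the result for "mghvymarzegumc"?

rgchm

Looking at the pairs, the operation is to swap the front and back halves of the string, then keep one character in every 3, starting at position 1 (positions 1st, 4th, 7th, ...).
For "mghvymarzegumc", step one produces "rzegumcmghvyma"; step two turns that into "rgchm".
(Check on "dxjkkmmcjizl": → "mcjizldxjkkm" → "midk" ✓)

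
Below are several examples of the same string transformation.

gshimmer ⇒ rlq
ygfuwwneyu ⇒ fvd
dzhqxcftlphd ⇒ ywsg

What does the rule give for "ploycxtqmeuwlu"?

kbptt

What's happening: shift every letter 1 place backward in the alphabet (wrapping around), then keep one character in every 3, starting at position 2 (positions 2nd, 5th, 8th, ...).
Applying both steps to "ploycxtqmeuwlu": "oknxbwspldtvkt", then "kbptt".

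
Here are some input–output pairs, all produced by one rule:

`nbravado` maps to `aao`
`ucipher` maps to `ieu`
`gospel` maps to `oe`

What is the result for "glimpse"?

ie

The rule is to move the first character to the end, then keep only the vowels.
Starting from "glimpse": after the first operation, "limpseg"; after the second, "ie".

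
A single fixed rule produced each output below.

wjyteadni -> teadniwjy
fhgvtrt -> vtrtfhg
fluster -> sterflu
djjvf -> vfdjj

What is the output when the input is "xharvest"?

Each output is the input with this applied: move the first 3 characters to the end (rotate left by 3).
Applying that to "xharvest" gives "rvestxha".

rvestxha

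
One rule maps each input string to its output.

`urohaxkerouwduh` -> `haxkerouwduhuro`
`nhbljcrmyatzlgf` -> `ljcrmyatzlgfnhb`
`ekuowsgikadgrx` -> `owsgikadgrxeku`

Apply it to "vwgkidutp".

kidutpvwg

What's happening: move the first 3 characters to the end (rotate left by 3).
For "vwgkidutp" the result is "kidutpvwg".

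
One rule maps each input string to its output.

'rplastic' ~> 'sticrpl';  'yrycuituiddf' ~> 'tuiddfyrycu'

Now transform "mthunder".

The pattern: swap the front and back halves of the string, then delete the last character.
Applying both steps to "mthunder": "ndermthu", then "ndermth".

ndermth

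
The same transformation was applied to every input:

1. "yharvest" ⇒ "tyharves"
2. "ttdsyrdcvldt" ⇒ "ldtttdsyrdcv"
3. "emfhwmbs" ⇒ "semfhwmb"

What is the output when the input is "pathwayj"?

jpathway

Looking at the pairs, the operation is to move the first 3 characters to the end (rotate left by 3), then swap the front and back halves of the string.
"pathwayj" → "hwayjpat" → "jpathway".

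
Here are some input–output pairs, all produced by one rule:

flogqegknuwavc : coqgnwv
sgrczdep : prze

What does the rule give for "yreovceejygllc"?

Rule — swap the first and last characters, then keep every other character starting from the first (positions 1st, 3rd, 5th, ...).
Working it through for "yreovceejygllc": intermediate "creovceejyglly", final "cevejgl".
(Check on "sgrczdep": → "pgrczdes" → "prze" ✓)

cevejgl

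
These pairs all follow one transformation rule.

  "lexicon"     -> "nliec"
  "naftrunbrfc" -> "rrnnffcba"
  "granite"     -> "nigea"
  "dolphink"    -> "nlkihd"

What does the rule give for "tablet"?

Looking at the pairs, the operation is to sort the characters into reverse alphabetical order, then delete the first 2 characters.
Working it through for "tablet": intermediate "ttleba", final "leba".

leba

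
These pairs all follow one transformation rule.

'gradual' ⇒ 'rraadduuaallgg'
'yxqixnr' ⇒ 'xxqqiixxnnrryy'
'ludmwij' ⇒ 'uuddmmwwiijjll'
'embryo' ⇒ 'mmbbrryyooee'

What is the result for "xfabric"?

ffaabbrriiccxx

What's happening: move the first character to the end, then double every character.
Starting from "xfabric": after the first operation, "fabricx"; after the second, "ffaabbrriiccxx".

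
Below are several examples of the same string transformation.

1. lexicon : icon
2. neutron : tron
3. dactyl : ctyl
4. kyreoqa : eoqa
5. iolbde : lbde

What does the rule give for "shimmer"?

mmer

In each case the input is transformed by: keep only the last 4 characters.
Applying that to "shimmer" gives "mmer".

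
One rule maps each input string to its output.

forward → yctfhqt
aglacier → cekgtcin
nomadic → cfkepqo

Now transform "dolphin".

rjkpfqn

In each case the input is transformed by: move the first 3 characters to the end (rotate left by 3), then shift every letter 2 places forward in the alphabet (wrapping around).
For "dolphin", step one produces "phindol"; step two turns that into "rjkpfqn".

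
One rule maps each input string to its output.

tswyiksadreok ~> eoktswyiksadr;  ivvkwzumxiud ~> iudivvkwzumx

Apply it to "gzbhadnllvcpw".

cpwgzbhadnllv

The rule is to move the last 3 characters to the front (rotate right by 3).
Applying that to "gzbhadnllvcpw" gives "cpwgzbhadnllv".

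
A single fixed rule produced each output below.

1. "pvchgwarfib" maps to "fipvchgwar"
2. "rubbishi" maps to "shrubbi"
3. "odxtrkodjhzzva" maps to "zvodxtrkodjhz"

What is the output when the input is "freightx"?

htfreig

In each case the input is transformed by: delete the last character, then move the last 2 characters to the front (rotate right by 2).
"freightx" → "freight" → "htfreig".
(Check on "pvchgwarfib": → "pvchgwarfi" → "fipvchgwar" ✓)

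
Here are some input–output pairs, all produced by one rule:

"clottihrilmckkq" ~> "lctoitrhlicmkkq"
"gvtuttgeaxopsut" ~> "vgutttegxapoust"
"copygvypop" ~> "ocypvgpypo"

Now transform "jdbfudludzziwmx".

djfbduulzdizmwx

In each case the input is transformed by: swap each adjacent pair of characters (1↔2, 3↔4, ...).
"jdbfudludzziwmx" → "djfbduulzdizmwx".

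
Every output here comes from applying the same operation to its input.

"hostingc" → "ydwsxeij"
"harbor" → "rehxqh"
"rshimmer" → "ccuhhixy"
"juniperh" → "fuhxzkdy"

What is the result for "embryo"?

Each output is the input with this applied: swap the front and back halves of the string, then shift every letter 10 places backward in the alphabet (wrapping around).
For "embryo", step one produces "ryoemb"; step two turns that into "hoeucr".

hoeucr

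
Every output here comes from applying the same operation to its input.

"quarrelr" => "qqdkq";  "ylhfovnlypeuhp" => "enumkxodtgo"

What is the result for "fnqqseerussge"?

Each output is the input with this applied: delete the first 3 characters, then shift every letter 1 place backward in the alphabet (wrapping around).
Working it through for "fnqqseerussge": intermediate "qseerussge", final "prddqtrrfd".

prddqtrrfd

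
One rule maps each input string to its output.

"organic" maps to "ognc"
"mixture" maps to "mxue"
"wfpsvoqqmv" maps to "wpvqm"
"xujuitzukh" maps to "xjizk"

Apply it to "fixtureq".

Rule — keep every other character starting from the first (positions 1st, 3rd, 5th, ...).
So "fixtureq" becomes "fxue".

fxue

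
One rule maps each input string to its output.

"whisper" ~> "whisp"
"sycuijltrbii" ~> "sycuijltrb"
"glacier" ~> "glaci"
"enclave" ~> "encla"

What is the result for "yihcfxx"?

yihcf

In each case the input is transformed by: delete the last 2 characters.
"yihcfxx" → "yihcf".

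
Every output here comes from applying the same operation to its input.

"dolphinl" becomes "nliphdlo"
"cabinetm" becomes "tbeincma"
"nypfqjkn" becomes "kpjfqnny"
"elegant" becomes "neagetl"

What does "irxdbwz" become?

wxbdizr

Looking at the pairs, the operation is to take characters alternately from the front and the back (1st, last, 2nd, 2nd-last, ...), then move the first 3 characters to the end (rotate left by 3).
"irxdbwz" → "izrwxbd" → "wxbdizr".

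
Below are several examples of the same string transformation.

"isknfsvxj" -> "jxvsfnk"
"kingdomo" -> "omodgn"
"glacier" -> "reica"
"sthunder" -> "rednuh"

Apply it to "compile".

elipm

What's happening: reverse the string, then delete the last 2 characters.
Applying both steps to "compile": "elipmoc", then "elipm".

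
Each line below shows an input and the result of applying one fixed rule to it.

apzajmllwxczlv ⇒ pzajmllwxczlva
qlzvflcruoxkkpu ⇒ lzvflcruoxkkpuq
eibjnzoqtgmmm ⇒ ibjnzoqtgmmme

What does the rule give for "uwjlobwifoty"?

Each output is the input with this applied: move the first character to the end.
"uwjlobwifoty" → "wjlobwifotyu".

wjlobwifotyu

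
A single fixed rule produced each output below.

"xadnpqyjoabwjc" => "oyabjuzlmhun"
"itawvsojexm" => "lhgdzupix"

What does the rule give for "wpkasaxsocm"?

vldlidznx

What's happening: shift every letter 11 places forward in the alphabet (wrapping around), then delete the first 2 characters.
On "wpkasaxsocm" that produces "vldlidznx".
(Check on "xadnpqyjoabwjc": → "iloyabjuzlmhun" → "oyabjuzlmhun" ✓)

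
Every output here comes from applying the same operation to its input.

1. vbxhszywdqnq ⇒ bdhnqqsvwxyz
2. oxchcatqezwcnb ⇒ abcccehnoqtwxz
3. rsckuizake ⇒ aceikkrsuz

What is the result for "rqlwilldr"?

Rule — sort the characters into alphabetical order.
Doing the same to "rqlwilldr": "dilllqrrw".

dilllqrrw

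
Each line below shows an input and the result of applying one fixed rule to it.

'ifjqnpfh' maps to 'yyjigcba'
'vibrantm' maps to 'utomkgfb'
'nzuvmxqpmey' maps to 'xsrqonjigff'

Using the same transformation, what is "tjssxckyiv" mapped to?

What's happening: shift every letter 7 places backward in the alphabet (wrapping around), then sort the characters into reverse alphabetical order.
For "tjssxckyiv" the result is "vrqomlldcb".

vrqomlldcb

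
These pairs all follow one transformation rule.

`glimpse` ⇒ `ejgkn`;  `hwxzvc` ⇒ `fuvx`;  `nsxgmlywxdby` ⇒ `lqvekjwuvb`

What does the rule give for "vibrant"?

tgzpy

Looking at the pairs, the operation is to delete the last 2 characters, then shift every letter 2 places backward in the alphabet (wrapping around).
"vibrant" → "vibra" → "tgzpy".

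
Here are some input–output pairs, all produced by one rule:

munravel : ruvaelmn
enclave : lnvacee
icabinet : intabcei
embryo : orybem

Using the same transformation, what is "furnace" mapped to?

nruacef

Rule — sort the characters into alphabetical order, then move the last 3 characters to the front (rotate right by 3).
Starting from "furnace": after the first operation, "acefnru"; after the second, "nruacef".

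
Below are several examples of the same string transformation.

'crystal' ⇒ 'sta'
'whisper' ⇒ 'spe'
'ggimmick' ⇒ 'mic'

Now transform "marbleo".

ble

The rule is to move the last character to the front, then keep only the last 3 characters.
So "marbleo" becomes "ble".
(Check on "whisper": → "rwhispe" → "spe" ✓)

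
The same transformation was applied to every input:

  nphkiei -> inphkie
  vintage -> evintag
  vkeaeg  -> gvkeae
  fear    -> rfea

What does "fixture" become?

Each output is the input with this applied: move the last character to the front.
Doing the same to "fixture": "efixtur".

efixtur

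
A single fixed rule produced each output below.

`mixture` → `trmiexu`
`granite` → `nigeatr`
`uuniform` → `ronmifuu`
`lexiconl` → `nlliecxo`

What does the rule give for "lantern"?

nnleatr

Rule — sort the characters into reverse alphabetical order, then move the first 2 characters to the end (rotate left by 2).
On "lantern": the first step gives "trnnlea", and the second then gives "nnleatr".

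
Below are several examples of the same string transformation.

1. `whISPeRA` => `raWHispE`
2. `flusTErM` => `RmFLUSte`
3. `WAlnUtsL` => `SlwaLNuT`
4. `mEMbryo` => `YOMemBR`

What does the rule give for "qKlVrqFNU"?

nuQkLvRQf

What's happening: move the last 2 characters to the front (rotate right by 2), then flip the case of every letter.
For "qKlVrqFNU", step one produces "NUqKlVrqF"; step two turns that into "nuQkLvRQf".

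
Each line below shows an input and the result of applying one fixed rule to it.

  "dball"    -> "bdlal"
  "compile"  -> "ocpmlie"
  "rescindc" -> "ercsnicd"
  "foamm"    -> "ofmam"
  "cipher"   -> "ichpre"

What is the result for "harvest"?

ahvrset

The pattern: swap each adjacent pair of characters (1↔2, 3↔4, ...).
So "harvest" becomes "ahvrset".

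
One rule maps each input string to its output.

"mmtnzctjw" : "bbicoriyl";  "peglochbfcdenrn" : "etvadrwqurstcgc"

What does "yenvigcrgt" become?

ntckxvrgvi

In each case the input is transformed by: shift every letter 11 places backward in the alphabet (wrapping around).
Applying that to "yenvigcrgt" gives "ntckxvrgvi".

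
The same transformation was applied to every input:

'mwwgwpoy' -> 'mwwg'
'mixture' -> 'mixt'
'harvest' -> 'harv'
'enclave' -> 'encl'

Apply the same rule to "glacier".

Rule — keep only the first 4 characters.
Doing the same to "glacier": "glac".

glac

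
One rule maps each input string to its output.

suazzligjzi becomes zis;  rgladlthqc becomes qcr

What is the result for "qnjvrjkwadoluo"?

The pattern: move the first character to the end, then keep only the last 3 characters.
Applying both steps to "qnjvrjkwadoluo": "njvrjkwadoluoq", then "uoq".

uoq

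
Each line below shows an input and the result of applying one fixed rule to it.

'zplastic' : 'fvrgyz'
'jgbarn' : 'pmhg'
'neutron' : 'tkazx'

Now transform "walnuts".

The pattern: shift every letter 6 places forward in the alphabet (wrapping around), then delete the last 2 characters.
"walnuts" → "cgrtazy" → "cgrta".

cgrta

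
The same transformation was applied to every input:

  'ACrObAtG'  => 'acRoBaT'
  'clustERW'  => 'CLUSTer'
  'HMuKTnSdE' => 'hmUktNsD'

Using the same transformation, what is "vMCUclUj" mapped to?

VmcuCLu

Each output is the input with this applied: delete the last character, then flip the case of every letter.
"vMCUclUj" → "vMCUclU" → "VmcuCLu".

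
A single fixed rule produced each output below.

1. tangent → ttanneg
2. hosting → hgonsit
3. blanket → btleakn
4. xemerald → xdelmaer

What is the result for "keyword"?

In each case the input is transformed by: take characters alternately from the front and the back (1st, last, 2nd, 2nd-last, ...).
So "keyword" becomes "kderyow".

kderyow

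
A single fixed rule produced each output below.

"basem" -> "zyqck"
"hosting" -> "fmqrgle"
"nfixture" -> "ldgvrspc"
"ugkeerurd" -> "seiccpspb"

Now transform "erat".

The transformation: shift every letter 2 places backward in the alphabet (wrapping around).
Applying that to "erat" gives "cpyr".

cpyr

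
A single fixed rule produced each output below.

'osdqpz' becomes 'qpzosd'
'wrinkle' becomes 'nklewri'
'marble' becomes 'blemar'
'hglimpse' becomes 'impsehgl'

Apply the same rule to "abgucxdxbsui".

Rule — move the first 3 characters to the end (rotate left by 3).
For "abgucxdxbsui" the result is "ucxdxbsuiabg".

ucxdxbsuiabg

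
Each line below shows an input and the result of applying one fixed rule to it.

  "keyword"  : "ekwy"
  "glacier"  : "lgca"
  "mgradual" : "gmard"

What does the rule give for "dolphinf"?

Rule — delete the last 3 characters, then swap each adjacent pair of characters (1↔2, 3↔4, ...).
"dolphinf" → "dolph" → "odplh".

odplh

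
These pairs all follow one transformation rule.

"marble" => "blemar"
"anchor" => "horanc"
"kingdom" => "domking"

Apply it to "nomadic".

dicnoma

Looking at the pairs, the operation is to move the last 3 characters to the front (rotate right by 3).
On "nomadic" that produces "dicnoma".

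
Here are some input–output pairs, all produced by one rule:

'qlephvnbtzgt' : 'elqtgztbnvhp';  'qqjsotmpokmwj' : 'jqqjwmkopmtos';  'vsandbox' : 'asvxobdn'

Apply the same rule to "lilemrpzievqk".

The transformation: reverse the string, then move the last 3 characters to the front (rotate right by 3).
Starting from "lilemrpzievqk": after the first operation, "kqveizprmelil"; after the second, "lilkqveizprme".
(Check on "qqjsotmpokmwj": → "jwmkopmtosjqq" → "jqqjwmkopmtos" ✓)

lilkqveizprme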